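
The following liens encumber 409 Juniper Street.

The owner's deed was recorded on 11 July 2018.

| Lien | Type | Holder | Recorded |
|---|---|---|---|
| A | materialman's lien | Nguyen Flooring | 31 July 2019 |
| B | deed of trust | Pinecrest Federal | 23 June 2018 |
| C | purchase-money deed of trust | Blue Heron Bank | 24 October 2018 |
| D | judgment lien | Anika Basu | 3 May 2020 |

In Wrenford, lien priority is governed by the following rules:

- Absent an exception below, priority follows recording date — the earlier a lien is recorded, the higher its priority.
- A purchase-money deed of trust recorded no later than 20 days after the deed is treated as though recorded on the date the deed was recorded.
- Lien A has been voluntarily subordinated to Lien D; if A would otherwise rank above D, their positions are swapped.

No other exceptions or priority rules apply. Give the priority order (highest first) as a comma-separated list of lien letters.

B, C, D, A

Effective dates: C missed the 20-day window (105 days after the deed), so its recording date stands.
By effective date: B (23 June 2018), C (24 October 2018), A (31 July 2019), D (3 May 2020).
A is senior to D before the subordination, so the two trade places.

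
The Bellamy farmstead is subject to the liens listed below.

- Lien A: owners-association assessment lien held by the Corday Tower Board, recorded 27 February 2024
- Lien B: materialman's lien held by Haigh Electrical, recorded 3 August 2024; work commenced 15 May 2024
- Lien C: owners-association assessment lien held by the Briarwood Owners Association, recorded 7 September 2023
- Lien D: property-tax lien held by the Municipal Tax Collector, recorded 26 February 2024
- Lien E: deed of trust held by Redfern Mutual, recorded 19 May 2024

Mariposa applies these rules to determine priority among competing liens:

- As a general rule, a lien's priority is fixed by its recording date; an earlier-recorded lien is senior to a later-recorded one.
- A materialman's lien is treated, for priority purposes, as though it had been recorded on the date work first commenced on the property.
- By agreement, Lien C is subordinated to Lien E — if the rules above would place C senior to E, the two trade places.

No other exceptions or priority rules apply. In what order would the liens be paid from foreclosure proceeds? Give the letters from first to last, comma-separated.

Effective dates: B's effective date is 15 May 2024, when work began.
Ordering by effective date: C (7 September 2023), D (26 February 2024), A (27 February 2024), B (15 May 2024), E (19 May 2024).
The subordination applies — C was senior to E — so C and E swap.

E, D, A, B, C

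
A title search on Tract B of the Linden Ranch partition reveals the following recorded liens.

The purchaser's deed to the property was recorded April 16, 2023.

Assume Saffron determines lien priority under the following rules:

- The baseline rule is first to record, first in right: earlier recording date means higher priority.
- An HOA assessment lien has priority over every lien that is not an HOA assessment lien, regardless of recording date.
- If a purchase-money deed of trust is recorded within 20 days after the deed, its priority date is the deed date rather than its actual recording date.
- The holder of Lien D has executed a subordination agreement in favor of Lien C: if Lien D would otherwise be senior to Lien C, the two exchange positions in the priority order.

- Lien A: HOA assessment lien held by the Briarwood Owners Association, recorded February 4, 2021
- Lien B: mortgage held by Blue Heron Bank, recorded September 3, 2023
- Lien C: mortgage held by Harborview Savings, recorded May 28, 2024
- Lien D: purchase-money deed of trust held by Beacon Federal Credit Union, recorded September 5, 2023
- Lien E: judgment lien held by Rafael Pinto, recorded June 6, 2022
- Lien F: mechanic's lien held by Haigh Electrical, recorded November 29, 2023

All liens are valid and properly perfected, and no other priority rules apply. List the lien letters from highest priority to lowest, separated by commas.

Effective dates after the stated exceptions: D was recorded 142 days after the deed — beyond 20 days — so no relation-back applies.
A, as an HOA assessment lien, has superpriority and ranks first.
Among the remaining liens, by effective date: E (June 6, 2022), B (September 3, 2023), D (September 5, 2023), F (November 29, 2023), C (May 28, 2024).
D would otherwise be senior to C, so under the subordination agreement D and C exchange positions.

A, E, B, C, F, D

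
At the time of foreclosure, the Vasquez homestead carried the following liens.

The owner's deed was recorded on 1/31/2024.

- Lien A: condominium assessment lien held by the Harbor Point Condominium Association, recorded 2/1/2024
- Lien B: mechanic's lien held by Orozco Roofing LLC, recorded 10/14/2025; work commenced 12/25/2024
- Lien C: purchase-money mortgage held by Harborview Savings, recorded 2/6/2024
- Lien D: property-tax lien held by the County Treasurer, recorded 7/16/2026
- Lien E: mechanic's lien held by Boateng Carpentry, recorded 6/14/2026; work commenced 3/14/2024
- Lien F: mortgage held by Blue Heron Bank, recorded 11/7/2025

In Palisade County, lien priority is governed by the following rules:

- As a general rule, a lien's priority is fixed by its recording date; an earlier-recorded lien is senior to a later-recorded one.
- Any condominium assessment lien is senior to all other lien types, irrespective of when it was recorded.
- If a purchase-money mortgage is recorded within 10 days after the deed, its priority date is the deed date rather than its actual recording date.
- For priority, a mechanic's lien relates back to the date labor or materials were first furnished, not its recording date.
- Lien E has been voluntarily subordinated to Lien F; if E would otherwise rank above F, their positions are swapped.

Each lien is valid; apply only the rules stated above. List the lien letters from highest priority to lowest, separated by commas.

Effective dates: B is treated as recorded 12/25/2024, the work-commencement date; C was recorded within the 10-day window, so its effective date is the deed date 1/31/2024; E's effective date is 3/14/2024, when work began.
A is a condominium assessment lien and takes priority over every other lien.
Remaining liens by effective date: C (1/31/2024), E (3/14/2024), B (12/25/2024), F (11/7/2025), D (7/16/2026).
E is senior to F before the subordination, so the two trade places.

A, C, F, B, E, D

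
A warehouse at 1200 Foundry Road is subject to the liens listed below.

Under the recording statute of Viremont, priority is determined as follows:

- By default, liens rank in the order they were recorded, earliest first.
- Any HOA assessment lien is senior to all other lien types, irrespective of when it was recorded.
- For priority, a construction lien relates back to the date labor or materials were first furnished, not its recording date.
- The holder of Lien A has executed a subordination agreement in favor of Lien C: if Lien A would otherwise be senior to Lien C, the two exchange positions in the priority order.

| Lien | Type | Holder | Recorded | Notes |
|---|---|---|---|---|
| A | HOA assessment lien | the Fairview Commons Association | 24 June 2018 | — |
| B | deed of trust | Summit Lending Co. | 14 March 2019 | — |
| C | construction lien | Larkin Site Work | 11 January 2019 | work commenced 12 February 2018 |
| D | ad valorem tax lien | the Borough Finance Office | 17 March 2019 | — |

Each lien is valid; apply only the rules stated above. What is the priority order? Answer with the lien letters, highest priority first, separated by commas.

C, A, B, D

Effective dates: C's effective date is 12 February 2018, when work began.
A is an HOA assessment lien and takes priority over every other lien.
The other liens, earliest effective date first: C (12 February 2018), B (14 March 2019), D (17 March 2019).
A would otherwise be senior to C, so under the subordination agreement A and C exchange positions.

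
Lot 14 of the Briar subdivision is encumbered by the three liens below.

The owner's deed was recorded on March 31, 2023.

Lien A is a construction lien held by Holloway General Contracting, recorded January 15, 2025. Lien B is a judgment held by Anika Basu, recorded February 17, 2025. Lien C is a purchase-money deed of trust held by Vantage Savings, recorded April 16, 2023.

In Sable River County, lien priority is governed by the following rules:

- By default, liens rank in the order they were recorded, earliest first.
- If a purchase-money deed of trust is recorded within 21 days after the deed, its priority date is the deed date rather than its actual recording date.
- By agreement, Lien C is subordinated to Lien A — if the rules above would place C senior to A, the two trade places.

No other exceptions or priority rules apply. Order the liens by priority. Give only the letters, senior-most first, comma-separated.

Adjusting effective dates: C was recorded within the 21-day window, so its effective date is the deed date March 31, 2023.
Sorted by effective date: C (March 31, 2023), A (January 15, 2025), B (February 17, 2025).
C would otherwise be senior to A, so under the subordination agreement C and A exchange positions.

A, C, B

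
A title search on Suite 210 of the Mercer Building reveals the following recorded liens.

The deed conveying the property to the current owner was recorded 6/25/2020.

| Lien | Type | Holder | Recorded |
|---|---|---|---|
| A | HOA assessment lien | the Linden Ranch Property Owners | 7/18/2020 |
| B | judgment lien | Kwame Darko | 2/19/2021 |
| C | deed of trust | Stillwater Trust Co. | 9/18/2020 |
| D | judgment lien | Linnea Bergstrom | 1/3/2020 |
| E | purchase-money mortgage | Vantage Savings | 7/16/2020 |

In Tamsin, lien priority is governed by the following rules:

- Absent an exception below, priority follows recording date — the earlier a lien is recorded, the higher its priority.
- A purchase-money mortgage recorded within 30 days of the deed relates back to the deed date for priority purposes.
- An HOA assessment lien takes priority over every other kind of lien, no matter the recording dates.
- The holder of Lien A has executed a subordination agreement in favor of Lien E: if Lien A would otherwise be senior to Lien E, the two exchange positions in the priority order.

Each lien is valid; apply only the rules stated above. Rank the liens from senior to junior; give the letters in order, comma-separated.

E, D, A, C, B

Effective dates: E relates back to the deed date 6/25/2020.
A is an HOA assessment lien and takes priority over every other lien.
Remaining liens by effective date: D (1/3/2020), E (6/25/2020), C (9/18/2020), B (2/19/2021).
The subordination applies — A was senior to E — so A and E swap.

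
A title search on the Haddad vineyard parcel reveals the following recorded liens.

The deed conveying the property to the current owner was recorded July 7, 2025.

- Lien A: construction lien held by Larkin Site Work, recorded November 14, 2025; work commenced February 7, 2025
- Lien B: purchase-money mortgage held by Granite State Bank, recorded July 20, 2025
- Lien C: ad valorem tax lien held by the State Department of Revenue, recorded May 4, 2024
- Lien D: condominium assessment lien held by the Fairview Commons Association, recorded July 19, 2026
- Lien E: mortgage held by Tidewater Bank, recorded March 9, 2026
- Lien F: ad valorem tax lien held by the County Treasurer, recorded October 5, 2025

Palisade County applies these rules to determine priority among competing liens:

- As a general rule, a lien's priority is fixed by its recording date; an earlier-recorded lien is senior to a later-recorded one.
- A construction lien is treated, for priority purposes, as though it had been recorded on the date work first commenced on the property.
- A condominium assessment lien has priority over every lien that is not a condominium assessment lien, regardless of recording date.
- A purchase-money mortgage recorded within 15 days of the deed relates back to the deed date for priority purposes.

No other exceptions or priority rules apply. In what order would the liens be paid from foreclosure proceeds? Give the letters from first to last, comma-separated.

D, C, A, B, F, E

Effective dates: A is treated as recorded February 7, 2025, the work-commencement date; B's effective date is the deed date, July 7, 2025.
D is a condominium assessment lien and takes priority over every other lien.
Ordering the rest by effective date: C (May 4, 2024), A (February 7, 2025), B (July 7, 2025), F (October 5, 2025), E (March 9, 2026).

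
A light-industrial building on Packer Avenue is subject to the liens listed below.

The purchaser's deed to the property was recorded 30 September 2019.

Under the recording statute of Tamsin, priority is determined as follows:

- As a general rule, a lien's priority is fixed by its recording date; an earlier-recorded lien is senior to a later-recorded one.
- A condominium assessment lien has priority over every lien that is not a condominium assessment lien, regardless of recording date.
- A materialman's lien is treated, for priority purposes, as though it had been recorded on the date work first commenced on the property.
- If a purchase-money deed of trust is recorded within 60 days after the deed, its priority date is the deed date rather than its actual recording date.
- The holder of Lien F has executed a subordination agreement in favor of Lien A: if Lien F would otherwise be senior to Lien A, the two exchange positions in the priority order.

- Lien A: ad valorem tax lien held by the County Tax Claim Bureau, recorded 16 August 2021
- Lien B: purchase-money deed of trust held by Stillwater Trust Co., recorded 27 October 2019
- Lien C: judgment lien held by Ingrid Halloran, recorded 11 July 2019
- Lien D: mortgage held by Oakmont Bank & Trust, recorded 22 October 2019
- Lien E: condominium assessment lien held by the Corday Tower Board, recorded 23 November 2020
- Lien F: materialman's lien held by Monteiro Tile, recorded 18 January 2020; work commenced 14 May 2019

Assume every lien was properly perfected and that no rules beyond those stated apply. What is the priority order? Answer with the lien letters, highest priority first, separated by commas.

Adjusting effective dates: B relates back to the deed date 30 September 2019; F's effective date is 14 May 2019, when work began.
E is a condominium assessment lien, so it outranks all other liens regardless of date.
The other liens, earliest effective date first: F (14 May 2019), C (11 July 2019), B (30 September 2019), D (22 October 2019), A (16 August 2021).
F is senior to A before the subordination, so the two trade places.

E, A, C, B, D, F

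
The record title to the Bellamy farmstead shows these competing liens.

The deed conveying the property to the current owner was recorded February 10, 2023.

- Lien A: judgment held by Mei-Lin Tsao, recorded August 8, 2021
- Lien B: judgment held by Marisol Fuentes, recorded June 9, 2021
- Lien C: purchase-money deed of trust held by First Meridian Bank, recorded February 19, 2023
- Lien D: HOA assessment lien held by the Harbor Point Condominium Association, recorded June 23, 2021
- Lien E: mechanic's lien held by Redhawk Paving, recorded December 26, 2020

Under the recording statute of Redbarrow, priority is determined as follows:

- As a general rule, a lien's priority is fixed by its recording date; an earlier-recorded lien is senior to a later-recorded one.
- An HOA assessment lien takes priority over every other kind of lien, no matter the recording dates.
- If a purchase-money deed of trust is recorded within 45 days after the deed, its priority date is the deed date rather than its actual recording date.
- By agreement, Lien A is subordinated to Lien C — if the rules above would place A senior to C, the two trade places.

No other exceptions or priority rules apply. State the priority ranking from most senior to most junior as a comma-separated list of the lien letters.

Effective dates: C was recorded within the 45-day window, so its effective date is the deed date February 10, 2023.
D is an HOA assessment lien, so it outranks all other liens regardless of date.
Remaining liens by effective date: E (December 26, 2020), B (June 9, 2021), A (August 8, 2021), C (February 10, 2023).
A is senior to C before the subordination, so the two trade places.

D, E, B, C, A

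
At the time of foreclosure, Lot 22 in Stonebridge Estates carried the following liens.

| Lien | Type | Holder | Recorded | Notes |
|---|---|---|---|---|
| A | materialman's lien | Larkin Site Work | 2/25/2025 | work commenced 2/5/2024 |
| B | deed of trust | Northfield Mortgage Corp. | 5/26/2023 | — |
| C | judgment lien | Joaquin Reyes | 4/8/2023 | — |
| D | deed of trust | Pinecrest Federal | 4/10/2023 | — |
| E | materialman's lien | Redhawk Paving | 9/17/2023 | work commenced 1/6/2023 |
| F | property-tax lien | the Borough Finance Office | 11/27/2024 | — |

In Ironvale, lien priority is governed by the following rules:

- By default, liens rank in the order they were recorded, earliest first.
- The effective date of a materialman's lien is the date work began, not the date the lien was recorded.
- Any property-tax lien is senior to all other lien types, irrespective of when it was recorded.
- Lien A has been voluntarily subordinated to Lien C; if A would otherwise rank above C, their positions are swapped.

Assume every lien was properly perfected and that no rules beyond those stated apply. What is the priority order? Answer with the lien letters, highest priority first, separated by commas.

F, E, C, D, B, A

Effective dates: A relates back to 2/5/2024 (work commenced); E's effective date is 1/6/2023, when work began.
F is a property-tax lien and takes priority over every other lien.
Among the remaining liens, by effective date: E (1/6/2023), C (4/8/2023), D (4/10/2023), B (5/26/2023), A (2/5/2024).
A is already junior to C, so the subordination agreement changes nothing.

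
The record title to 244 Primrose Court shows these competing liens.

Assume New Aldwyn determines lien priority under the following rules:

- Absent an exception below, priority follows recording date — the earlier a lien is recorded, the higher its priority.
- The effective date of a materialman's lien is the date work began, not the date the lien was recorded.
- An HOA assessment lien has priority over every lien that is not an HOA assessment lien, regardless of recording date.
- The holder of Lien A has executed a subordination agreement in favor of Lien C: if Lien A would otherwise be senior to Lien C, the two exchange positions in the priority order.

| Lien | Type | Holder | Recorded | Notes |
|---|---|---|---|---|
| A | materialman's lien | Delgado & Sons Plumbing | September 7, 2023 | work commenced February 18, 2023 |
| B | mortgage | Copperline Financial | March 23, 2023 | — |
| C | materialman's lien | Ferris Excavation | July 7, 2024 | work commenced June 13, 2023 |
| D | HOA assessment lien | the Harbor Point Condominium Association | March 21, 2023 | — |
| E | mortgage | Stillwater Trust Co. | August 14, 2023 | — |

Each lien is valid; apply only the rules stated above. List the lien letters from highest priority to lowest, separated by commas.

D, C, B, A, E

Adjusting effective dates: A is treated as recorded February 18, 2023, the work-commencement date; C's effective date is June 13, 2023, when work began.
As an HOA assessment lien, D is senior to every other lien.
Ordering the rest by effective date: A (February 18, 2023), B (March 23, 2023), C (June 13, 2023), E (August 14, 2023).
A would otherwise be senior to C, so under the subordination agreement A and C exchange positions.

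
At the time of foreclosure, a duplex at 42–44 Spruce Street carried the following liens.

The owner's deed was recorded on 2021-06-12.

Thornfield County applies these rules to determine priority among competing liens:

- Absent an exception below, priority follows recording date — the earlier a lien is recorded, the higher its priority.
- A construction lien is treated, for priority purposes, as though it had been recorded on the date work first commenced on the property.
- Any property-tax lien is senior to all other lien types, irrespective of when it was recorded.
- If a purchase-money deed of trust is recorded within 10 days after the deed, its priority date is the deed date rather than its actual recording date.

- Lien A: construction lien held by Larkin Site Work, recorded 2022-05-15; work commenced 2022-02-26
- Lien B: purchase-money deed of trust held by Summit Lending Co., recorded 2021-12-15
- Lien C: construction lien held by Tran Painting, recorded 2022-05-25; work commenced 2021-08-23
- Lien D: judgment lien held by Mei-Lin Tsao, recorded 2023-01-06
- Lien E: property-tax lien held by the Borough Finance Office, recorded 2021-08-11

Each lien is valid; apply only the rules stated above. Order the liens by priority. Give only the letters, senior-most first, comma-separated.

Effective dates after the stated exceptions: A's effective date is 2022-02-26, when work began; B missed the 10-day window (186 days after the deed), so its recording date stands; C's effective date is 2021-08-23, when work began.
E is a property-tax lien and takes priority over every other lien.
The other liens, earliest effective date first: C (2021-08-23), B (2021-12-15), A (2022-02-26), D (2023-01-06).

E, C, B, A, D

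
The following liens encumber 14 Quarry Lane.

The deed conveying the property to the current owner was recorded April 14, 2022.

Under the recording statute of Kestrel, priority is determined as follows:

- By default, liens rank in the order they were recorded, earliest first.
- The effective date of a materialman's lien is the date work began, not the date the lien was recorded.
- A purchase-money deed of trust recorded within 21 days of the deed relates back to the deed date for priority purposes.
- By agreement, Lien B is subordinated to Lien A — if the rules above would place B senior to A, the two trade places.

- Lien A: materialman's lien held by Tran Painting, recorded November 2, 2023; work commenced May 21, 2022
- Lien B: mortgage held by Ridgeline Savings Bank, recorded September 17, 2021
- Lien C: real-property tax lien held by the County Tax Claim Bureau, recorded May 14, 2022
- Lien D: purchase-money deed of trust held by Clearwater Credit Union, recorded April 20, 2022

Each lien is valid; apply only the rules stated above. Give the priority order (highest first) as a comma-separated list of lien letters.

A, D, C, B

First, effective dates: A's effective date is May 21, 2022, when work began; D relates back to the deed date April 14, 2022.
Ordering by effective date: B (September 17, 2021), D (April 14, 2022), C (May 14, 2022), A (May 21, 2022).
The subordination applies — B was senior to A — so B and A swap.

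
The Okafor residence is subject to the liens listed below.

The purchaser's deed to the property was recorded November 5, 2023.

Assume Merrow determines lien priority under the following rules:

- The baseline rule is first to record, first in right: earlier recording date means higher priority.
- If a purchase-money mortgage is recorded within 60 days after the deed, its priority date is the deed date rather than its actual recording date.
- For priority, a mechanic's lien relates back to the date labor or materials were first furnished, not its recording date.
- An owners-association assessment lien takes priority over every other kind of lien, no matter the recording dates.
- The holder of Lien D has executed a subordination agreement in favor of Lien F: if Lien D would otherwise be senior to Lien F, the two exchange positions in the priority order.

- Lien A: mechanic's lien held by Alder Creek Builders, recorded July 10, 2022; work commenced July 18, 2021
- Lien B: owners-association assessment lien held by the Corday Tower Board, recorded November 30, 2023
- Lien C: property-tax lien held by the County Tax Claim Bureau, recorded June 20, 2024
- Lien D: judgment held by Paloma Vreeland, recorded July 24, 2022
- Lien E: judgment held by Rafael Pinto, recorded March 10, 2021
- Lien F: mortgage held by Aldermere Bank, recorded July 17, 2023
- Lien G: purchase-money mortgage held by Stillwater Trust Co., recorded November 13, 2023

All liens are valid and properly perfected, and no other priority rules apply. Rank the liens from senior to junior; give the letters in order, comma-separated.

First, effective dates: A relates back to July 18, 2021 (work commenced); G relates back to the deed date November 5, 2023.
As an owners-association assessment lien, B is senior to every other lien.
Ordering the rest by effective date: E (March 10, 2021), A (July 18, 2021), D (July 24, 2022), F (July 17, 2023), G (November 5, 2023), C (June 20, 2024).
Because D would otherwise rank above F, the subordination swaps them.

B, E, A, F, D, G, C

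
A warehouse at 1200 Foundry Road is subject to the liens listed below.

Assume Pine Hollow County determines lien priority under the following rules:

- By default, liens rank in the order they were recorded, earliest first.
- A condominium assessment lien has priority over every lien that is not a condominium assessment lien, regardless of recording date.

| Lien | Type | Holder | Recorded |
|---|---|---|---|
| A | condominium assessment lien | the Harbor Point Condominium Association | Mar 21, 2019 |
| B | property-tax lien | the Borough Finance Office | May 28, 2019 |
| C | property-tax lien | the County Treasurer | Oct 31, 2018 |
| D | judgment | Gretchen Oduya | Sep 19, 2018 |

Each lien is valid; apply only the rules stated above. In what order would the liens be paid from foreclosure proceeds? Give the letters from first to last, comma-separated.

A is a condominium assessment lien, so it outranks all other liens regardless of date.
Remaining liens by effective date: D (Sep 19, 2018), C (Oct 31, 2018), B (May 28, 2019).

A, D, C, B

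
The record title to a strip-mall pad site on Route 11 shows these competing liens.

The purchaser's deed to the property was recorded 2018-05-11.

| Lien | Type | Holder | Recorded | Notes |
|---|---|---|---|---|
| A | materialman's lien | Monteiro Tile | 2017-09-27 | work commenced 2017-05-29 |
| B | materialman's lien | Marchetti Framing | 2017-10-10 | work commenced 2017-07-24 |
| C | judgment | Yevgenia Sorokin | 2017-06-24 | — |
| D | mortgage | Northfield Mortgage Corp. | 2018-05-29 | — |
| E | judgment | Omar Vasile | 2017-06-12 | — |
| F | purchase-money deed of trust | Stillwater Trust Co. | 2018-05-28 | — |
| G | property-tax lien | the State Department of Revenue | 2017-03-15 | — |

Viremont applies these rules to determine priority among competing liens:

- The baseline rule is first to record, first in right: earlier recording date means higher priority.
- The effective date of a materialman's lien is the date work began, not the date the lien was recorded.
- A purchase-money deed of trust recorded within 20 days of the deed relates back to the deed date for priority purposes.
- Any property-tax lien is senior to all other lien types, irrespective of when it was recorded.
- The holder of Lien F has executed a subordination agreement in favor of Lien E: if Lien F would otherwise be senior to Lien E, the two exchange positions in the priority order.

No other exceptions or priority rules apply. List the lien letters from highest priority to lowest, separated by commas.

Effective dates: A is treated as recorded 2017-05-29, the work-commencement date; B relates back to 2017-07-24 (work commenced); F was recorded within the 20-day window, so its effective date is the deed date 2018-05-11.
G, as a property-tax lien, has superpriority and ranks first.
Among the remaining liens, by effective date: A (2017-05-29), E (2017-06-12), C (2017-06-24), B (2017-07-24), F (2018-05-11), D (2018-05-29).
Since F is not senior to E, the subordination leaves the order unchanged.

G, A, E, C, B, F, D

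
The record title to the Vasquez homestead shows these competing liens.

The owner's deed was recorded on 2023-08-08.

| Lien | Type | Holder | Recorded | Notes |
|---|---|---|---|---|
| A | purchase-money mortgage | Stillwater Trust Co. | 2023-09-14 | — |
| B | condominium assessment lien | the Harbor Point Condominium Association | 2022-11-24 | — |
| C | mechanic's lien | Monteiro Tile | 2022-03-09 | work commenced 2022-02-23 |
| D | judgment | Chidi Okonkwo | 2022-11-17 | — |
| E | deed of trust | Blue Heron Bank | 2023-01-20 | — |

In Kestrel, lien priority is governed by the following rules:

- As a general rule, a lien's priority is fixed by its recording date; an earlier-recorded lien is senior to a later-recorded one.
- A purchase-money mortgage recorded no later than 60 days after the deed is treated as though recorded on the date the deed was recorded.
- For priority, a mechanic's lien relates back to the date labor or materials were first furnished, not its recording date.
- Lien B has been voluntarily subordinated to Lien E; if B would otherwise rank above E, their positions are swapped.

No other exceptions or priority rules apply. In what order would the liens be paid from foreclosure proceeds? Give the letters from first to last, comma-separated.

Effective dates: A's effective date is the deed date, 2023-08-08; C is treated as recorded 2022-02-23, the work-commencement date.
By effective date, earliest first: C (2022-02-23), D (2022-11-17), B (2022-11-24), E (2023-01-20), A (2023-08-08).
B would otherwise be senior to E, so under the subordination agreement B and E exchange positions.

C, D, E, B, A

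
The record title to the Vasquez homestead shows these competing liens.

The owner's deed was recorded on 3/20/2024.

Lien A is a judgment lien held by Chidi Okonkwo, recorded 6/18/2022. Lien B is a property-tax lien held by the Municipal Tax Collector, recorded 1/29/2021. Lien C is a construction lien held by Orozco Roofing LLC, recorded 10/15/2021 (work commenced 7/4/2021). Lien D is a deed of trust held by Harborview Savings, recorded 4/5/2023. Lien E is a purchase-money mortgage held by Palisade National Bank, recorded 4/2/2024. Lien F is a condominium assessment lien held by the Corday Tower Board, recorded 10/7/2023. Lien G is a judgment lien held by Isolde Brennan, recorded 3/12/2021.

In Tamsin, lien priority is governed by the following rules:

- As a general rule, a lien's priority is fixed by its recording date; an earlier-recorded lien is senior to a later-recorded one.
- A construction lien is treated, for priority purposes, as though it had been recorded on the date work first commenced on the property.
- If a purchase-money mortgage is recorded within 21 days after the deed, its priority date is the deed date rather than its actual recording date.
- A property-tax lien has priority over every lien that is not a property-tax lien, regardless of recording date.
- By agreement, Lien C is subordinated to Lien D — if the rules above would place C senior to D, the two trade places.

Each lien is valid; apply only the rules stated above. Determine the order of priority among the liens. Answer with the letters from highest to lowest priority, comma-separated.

Effective dates after the stated exceptions: C relates back to 7/4/2021 (work commenced); E was recorded within the 21-day window, so its effective date is the deed date 3/20/2024.
B, as a property-tax lien, has superpriority and ranks first.
Ordering the rest by effective date: G (3/12/2021), C (7/4/2021), A (6/18/2022), D (4/5/2023), F (10/7/2023), E (3/20/2024).
C would otherwise be senior to D, so under the subordination agreement C and D exchange positions.

B, G, D, A, C, F, E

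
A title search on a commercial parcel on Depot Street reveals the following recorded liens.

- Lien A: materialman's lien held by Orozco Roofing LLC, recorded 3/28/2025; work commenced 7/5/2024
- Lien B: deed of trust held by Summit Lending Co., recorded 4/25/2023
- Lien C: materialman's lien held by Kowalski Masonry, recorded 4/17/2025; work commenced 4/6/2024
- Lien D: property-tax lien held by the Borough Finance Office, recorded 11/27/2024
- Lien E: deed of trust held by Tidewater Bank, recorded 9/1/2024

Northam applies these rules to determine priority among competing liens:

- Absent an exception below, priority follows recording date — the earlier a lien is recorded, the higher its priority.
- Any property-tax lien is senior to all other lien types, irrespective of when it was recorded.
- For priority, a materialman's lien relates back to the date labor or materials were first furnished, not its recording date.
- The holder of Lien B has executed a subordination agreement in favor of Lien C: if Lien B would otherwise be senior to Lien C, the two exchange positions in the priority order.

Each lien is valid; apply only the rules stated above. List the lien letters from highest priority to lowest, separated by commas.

D, C, B, A, E

Effective dates after the stated exceptions: A's effective date is 7/5/2024, when work began; C relates back to 4/6/2024 (work commenced).
As a property-tax lien, D is senior to every other lien.
Ordering the rest by effective date: B (4/25/2023), C (4/6/2024), A (7/5/2024), E (9/1/2024).
Because B would otherwise rank above C, the subordination swaps them.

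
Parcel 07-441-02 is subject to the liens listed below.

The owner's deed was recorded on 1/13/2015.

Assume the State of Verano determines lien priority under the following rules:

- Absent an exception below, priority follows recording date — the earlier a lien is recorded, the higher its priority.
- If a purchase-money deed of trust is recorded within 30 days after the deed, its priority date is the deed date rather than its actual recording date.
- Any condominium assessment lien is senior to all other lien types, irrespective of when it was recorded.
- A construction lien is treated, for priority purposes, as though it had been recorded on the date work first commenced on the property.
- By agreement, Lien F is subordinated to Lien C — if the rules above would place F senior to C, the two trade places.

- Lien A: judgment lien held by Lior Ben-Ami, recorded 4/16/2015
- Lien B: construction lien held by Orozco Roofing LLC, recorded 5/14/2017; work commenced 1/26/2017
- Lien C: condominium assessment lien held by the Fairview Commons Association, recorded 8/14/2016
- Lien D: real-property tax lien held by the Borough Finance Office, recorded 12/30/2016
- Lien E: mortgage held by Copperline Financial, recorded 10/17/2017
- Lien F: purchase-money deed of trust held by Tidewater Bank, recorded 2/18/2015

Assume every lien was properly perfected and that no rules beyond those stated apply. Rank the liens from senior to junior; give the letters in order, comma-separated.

Adjusting effective dates: B is treated as recorded 1/26/2017, the work-commencement date; F missed the 30-day window (36 days after the deed), so its recording date stands.
C is a condominium assessment lien, so it outranks all other liens regardless of date.
Remaining liens by effective date: F (2/18/2015), A (4/16/2015), D (12/30/2016), B (1/26/2017), E (10/17/2017).
F is already junior to C, so the subordination agreement changes nothing.

C, F, A, D, B, E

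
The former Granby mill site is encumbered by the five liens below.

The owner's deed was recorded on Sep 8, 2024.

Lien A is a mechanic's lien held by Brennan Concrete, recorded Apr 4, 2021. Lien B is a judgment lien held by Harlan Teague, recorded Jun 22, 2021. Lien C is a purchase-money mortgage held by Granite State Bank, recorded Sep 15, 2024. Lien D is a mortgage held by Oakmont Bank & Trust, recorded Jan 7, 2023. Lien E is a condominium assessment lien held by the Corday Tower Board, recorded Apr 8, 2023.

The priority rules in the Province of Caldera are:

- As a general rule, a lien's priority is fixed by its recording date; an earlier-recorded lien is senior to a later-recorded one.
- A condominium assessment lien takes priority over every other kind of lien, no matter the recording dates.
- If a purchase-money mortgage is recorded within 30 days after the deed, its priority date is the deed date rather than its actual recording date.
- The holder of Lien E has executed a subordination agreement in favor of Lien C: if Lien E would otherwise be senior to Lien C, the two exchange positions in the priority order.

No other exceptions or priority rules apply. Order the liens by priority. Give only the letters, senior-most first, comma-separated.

C, A, B, D, E

First, effective dates: C's effective date is the deed date, Sep 8, 2024.
E is a condominium assessment lien, so it outranks all other liens regardless of date.
Remaining liens by effective date: A (Apr 4, 2021), B (Jun 22, 2021), D (Jan 7, 2023), C (Sep 8, 2024).
Because E would otherwise rank above C, the subordination swaps them.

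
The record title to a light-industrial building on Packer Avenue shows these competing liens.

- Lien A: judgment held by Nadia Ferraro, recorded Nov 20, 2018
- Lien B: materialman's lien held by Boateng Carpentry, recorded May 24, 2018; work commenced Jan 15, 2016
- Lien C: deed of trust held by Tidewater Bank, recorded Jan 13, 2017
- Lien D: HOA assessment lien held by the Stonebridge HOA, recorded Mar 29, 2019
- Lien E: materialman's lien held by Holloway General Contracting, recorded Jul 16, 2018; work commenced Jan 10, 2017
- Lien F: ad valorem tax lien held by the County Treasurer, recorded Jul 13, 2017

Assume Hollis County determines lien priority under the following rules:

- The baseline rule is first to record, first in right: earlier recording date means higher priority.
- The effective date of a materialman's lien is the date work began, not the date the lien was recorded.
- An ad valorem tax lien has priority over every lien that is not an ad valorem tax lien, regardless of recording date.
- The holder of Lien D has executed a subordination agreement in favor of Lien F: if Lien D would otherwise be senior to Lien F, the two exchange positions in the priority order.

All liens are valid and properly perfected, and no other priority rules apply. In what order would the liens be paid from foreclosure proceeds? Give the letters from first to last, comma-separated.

First, effective dates: B is treated as recorded Jan 15, 2016, the work-commencement date; E relates back to Jan 10, 2017 (work commenced).
F is an ad valorem tax lien and takes priority over every other lien.
The other liens, earliest effective date first: B (Jan 15, 2016), E (Jan 10, 2017), C (Jan 13, 2017), A (Nov 20, 2018), D (Mar 29, 2019).
D already ranks below F; the subordination has no effect.

F, B, E, C, A, D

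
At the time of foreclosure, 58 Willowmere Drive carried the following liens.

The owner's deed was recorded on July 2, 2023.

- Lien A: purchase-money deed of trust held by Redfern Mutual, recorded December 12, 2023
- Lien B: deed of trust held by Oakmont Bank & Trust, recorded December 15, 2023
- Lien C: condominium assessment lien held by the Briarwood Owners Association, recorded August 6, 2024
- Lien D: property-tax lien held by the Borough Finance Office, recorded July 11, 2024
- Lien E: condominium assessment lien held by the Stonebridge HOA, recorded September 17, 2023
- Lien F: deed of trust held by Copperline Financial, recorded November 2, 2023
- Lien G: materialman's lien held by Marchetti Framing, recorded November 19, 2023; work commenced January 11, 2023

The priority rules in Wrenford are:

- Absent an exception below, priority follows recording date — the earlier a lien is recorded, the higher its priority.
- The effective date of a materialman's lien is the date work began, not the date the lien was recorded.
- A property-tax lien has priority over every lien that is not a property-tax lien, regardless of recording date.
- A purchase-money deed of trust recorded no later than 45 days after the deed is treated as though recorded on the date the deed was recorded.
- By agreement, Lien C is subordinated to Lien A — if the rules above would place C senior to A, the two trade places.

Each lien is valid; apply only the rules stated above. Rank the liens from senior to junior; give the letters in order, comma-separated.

D, G, E, F, A, B, C

Effective dates: A was recorded 163 days after the deed — beyond 45 days — so no relation-back applies; G's effective date is January 11, 2023, when work began.
As a property-tax lien, D is senior to every other lien.
Ordering the rest by effective date: G (January 11, 2023), E (September 17, 2023), F (November 2, 2023), A (December 12, 2023), B (December 15, 2023), C (August 6, 2024).
C already ranks below A; the subordination has no effect.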